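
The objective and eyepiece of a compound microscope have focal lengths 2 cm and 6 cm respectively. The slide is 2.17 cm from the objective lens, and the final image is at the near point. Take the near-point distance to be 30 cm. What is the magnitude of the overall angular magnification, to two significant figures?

Objective: 1/d_i = 1/f_obj - 1/d_o = 1/2 - 1/2.17 = 0.03917 cm^-1, so d_i = 25.529 cm.
m_obj = -d_i/d_o = -25.529/2.17 = -11.765.
Eyepiece angular magnification (image at near point): M_eye = 1 + D/f_e = 1 + 30/6 = 6.000.
Overall M = m_obj x M_eye = (-11.765)(6.000) = -70.59.
|M| = 70.59.

71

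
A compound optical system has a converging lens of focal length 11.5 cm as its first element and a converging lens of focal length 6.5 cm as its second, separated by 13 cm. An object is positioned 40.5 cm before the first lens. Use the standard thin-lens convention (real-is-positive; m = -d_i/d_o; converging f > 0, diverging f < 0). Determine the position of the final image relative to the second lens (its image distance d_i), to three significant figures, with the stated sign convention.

Lens 1: 1/d_i1 = 1/f_1 - 1/d_o1 = 1/11.5 - 1/40.5 = 0.06227 cm^-1, so d_i1 = 16.060 cm.
Since 16.060 cm > 13 cm, the first image lies past the second lens and serves as a virtual object: d_o2 = L - d_i1 = -3.060 cm.
Lens 2: 1/d_i2 = 1/f_2 - 1/d_o2 = 1/6.5 - 1/(-3.060) = 0.48061 cm^-1, so d_i2 = 2.081 cm.

2.08 cm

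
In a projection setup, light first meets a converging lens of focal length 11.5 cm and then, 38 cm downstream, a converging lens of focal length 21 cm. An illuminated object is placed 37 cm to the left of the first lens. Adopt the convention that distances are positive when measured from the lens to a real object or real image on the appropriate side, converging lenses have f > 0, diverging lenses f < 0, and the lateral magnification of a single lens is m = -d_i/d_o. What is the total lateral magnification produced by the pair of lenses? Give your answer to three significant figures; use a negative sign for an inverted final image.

30.2

First lens: d_i1 = 1/(1/11.5 - 1/37) = 16.686 cm.
m_1 = -(16.686)/37 = -0.4510.
That image sits 21.314 cm in front of the second lens, so d_o2 = 21.314 cm.
Second lens: d_i2 = 1/(1/21 - 1/(21.314)) = 1426.688 cm.
m_2 = -(1426.688)/(21.314) = -66.9375.
Overall magnification: m = m_1 m_2 = 30.1875.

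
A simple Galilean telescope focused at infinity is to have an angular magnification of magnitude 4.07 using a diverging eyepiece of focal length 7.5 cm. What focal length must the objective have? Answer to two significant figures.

|M| = f_obj/|f_eye|, so f_obj = |M| x |f_eye| = 4.07 x 7.5 = 30.525 cm.

31 cm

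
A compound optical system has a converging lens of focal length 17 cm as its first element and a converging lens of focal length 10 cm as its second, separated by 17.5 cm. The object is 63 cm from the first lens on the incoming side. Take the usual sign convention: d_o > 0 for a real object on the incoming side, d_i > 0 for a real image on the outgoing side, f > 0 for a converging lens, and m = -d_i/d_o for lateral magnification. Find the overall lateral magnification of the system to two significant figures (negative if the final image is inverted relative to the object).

-0.23

Lens 1: 1/d_i1 = 1/f_1 - 1/d_o1 = 1/17 - 1/63 = 0.04295 cm^-1, so d_i1 = 23.283 cm.
m_1 = -(23.283)/63 = -0.3696.
Since 23.283 cm > 17.5 cm, the first image lies past the second lens and serves as a virtual object: d_o2 = L - d_i1 = -5.783 cm.
Lens 2: 1/d_i2 = 1/f_2 - 1/d_o2 = 1/10 - 1/(-5.783) = 0.27293 cm^-1, so d_i2 = 3.664 cm.
m_2 = -(3.664)/(-5.783) = 0.6336.
Total m = m_1 x m_2 = (-0.3696)(0.6336) = -0.2342.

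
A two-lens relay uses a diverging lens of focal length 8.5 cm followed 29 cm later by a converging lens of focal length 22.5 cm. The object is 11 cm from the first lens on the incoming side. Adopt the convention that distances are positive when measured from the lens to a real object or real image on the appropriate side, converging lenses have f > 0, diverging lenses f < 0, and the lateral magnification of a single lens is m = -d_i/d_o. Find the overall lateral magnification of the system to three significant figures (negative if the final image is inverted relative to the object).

-0.868

Applying the thin-lens equation to the first lens, 1/(-8.5) = 1/11 + 1/d_i1, which gives d_i1 = -4.795 cm.
Its lateral magnification is m_1 = -d_i1/d_o1 = -(-4.795)/11 = 0.4359.
With d_i1 < 0 the first image is virtual and lies on the object side; the object distance for lens 2 is d_o2 = 29 - (-4.795) = 33.795 cm.
Applying the thin-lens equation again with f_2 = 22.5 cm and d_o2 = 33.795 cm gives d_i2 = 67.321 cm.
m_2 = -(67.321)/(33.795) = -1.9921.
Total m = m_1 x m_2 = (0.4359)(-1.9921) = -0.8683.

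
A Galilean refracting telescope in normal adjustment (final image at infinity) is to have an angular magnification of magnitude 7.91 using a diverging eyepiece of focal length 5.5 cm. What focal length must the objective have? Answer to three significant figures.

|M| = f_obj/|f_eye|, so f_obj = |M| x |f_eye| = 7.91 x 5.5 = 43.505 cm.

43.5 cm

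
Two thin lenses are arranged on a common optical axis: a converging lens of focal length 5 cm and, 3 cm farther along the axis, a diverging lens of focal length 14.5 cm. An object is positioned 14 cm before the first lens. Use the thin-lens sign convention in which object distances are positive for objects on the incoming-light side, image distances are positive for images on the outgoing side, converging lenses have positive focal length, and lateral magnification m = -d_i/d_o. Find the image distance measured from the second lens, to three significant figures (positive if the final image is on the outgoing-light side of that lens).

7.13 cm

First lens: d_i1 = 1/(1/5 - 1/14) = 7.778 cm.
Since 7.778 cm > 3 cm, the first image lies past the second lens and serves as a virtual object: d_o2 = L - d_i1 = -4.778 cm.
Second lens: d_i2 = 1/(1/(-14.5) - 1/(-4.778)) = 7.126 cm.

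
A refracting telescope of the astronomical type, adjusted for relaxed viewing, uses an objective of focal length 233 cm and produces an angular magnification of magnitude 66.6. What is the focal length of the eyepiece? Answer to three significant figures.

|M| = f_obj/f_eye, so f_eye = f_obj/|M| = 233/66.6 = 3.498 cm.

3.50 cm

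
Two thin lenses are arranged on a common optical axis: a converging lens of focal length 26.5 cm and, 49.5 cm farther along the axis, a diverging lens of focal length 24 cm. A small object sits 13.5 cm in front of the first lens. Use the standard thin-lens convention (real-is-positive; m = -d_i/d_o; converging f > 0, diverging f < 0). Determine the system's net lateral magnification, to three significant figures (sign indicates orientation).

First lens: d_i1 = 1/(1/26.5 - 1/13.5) = -27.519 cm.
m_1 = -(-27.519)/13.5 = 2.0385.
With d_i1 < 0 the first image is virtual and lies on the object side; the object distance for lens 2 is d_o2 = 49.5 - (-27.519) = 77.019 cm.
Second lens: d_i2 = 1/(1/(-24) - 1/(77.019)) = -18.298 cm.
m_2 = -(-18.298)/(77.019) = 0.2376.
Overall magnification: m = m_1 m_2 = 0.4843.

0.484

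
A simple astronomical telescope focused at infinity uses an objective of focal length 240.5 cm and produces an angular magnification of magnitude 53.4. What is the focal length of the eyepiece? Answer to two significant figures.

4.5 cm

|M| = f_obj/f_eye, so f_eye = f_obj/|M| = 240.5/53.4 = 4.504 cm.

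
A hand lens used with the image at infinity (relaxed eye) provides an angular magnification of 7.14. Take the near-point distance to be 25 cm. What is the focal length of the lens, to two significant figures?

For the image at infinity, M = D/f.
f = D/M = 25/7.14 = 3.501 cm.

3.5 cm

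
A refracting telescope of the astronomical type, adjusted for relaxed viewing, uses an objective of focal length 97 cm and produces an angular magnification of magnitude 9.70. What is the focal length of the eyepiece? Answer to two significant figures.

10 cm

|M| = f_obj/f_eye, so f_eye = f_obj/|M| = 97/9.7 = 10.000 cm.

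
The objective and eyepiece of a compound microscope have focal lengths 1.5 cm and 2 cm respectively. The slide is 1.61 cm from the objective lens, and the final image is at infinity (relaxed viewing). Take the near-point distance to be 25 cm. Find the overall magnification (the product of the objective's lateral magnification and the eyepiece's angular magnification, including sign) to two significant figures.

-170

Objective: 1/d_i = 1/f_obj - 1/d_o = 1/1.5 - 1/1.61 = 0.04555 cm^-1, so d_i = 21.955 cm.
m_obj = -d_i/d_o = -21.955/1.61 = -13.636.
Eyepiece angular magnification (image at infinity): M_eye = D/f_e = 25/2 = 12.500.
Overall M = m_obj x M_eye = (-13.636)(12.500) = -170.45.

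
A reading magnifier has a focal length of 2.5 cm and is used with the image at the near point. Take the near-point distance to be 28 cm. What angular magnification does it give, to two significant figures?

M = 1 + D/f = 1 + 28/2.5 = 12.200.

12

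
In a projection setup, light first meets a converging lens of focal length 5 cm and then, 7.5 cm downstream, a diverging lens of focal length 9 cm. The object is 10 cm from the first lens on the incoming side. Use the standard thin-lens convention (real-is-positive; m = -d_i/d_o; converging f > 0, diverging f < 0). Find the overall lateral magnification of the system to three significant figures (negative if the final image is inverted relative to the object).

-1.38

Applying the thin-lens equation to the first lens, 1/5 = 1/10 + 1/d_i1, which gives d_i1 = 10.000 cm.
Its lateral magnification is m_1 = -d_i1/d_o1 = -(10.000)/10 = -1.0000.
Since 10.000 cm > 7.5 cm, the first image lies past the second lens and serves as a virtual object: d_o2 = L - d_i1 = -2.500 cm.
Applying the thin-lens equation again with f_2 = -9 cm and d_o2 = -2.500 cm gives d_i2 = 3.462 cm.
m_2 = -(3.462)/(-2.500) = 1.3846.
Overall magnification: m = m_1 m_2 = -1.3846.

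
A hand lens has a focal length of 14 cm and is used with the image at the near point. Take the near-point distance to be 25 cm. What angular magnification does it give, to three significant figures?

2.79

M = 1 + D/f = 1 + 25/14 = 2.786.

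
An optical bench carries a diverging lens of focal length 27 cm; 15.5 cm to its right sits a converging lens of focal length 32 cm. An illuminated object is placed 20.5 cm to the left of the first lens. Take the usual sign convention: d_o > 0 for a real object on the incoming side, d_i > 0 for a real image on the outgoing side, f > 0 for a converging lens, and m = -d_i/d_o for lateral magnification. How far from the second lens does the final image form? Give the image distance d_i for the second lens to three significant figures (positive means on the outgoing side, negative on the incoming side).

-179 cm

Lens 1: 1/d_i1 = 1/f_1 - 1/d_o1 = 1/(-27) - 1/20.5 = -0.08582 cm^-1, so d_i1 = -11.653 cm.
The intermediate image is virtual, 11.653 cm to the left of lens 1, so d_o2 = L - d_i1 = 15.5 - (-11.653) = 27.153 cm.
Lens 2: 1/d_i2 = 1/f_2 - 1/d_o2 = 1/32 - 1/(27.153) = -0.00558 cm^-1, so d_i2 = -179.249 cm.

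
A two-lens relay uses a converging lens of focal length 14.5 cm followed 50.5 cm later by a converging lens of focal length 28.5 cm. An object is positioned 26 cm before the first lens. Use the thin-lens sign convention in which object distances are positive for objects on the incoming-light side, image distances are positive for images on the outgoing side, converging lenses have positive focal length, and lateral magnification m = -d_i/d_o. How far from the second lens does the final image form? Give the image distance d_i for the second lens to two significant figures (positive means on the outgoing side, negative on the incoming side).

-47 cm

Lens 1: 1/d_i1 = 1/f_1 - 1/d_o1 = 1/14.5 - 1/26 = 0.03050 cm^-1, so d_i1 = 32.783 cm.
That image sits 17.717 cm in front of the second lens, so d_o2 = 17.717 cm.
Lens 2: 1/d_i2 = 1/f_2 - 1/d_o2 = 1/28.5 - 1/(17.717) = -0.02135 cm^-1, so d_i2 = -46.830 cm.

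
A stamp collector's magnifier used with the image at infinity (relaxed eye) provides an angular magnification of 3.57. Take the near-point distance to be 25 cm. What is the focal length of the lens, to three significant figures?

For the image at infinity, M = D/f.
f = D/M = 25/3.57 = 7.003 cm.

7.00 cm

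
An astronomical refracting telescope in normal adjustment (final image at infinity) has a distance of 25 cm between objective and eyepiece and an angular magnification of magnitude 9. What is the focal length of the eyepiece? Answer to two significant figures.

2.5 cm

In normal adjustment the tube length equals f_obj + f_eye and |M| = f_obj/f_eye.
So f_obj = 9 f_eye and 9 f_eye + f_eye = 25 cm, giving f_eye = 25/10 = 2.500 cm and f_obj = 22.500 cm.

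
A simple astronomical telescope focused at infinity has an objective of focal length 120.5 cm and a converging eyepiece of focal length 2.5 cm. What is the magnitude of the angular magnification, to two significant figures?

48

|M| = f_obj/|f_eye| = 120.5/2.5 = 48.200.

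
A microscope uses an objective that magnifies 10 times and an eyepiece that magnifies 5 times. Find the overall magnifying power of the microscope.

50

The overall magnification of a compound microscope is the product of the objective and eyepiece magnifications:
M = M_obj x M_eye = 10 x 5 = 50.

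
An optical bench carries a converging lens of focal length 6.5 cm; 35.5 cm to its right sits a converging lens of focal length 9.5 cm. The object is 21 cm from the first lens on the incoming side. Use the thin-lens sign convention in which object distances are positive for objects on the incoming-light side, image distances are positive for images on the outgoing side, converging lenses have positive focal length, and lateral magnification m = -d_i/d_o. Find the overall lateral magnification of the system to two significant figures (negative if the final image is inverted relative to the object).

First lens: d_i1 = 1/(1/6.5 - 1/21) = 9.414 cm.
m_1 = -(9.414)/21 = -0.4483.
That image sits 26.086 cm in front of the second lens, so d_o2 = 26.086 cm.
Second lens: d_i2 = 1/(1/9.5 - 1/(26.086)) = 14.941 cm.
m_2 = -(14.941)/(26.086) = -0.5728.
Overall magnification: m = m_1 m_2 = 0.2568.

0.26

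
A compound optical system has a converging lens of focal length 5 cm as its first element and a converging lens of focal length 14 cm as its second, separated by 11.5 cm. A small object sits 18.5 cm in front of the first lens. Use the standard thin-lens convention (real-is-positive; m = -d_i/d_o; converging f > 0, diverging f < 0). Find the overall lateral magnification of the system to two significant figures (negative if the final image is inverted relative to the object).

First lens: d_i1 = 1/(1/5 - 1/18.5) = 6.852 cm.
m_1 = -(6.852)/18.5 = -0.3704.
That image sits 4.648 cm in front of the second lens, so d_o2 = 4.648 cm.
Second lens: d_i2 = 1/(1/14 - 1/(4.648)) = -6.958 cm.
m_2 = -(-6.958)/(4.648) = 1.4970.
Total m = m_1 x m_2 = (-0.3704)(1.4970) = -0.5545.

-0.55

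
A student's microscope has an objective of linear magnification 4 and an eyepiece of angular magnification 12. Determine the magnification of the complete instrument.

48

The overall magnification of a compound microscope is the product of the objective and eyepiece magnifications:
M = M_obj x M_eye = 4 x 12 = 48.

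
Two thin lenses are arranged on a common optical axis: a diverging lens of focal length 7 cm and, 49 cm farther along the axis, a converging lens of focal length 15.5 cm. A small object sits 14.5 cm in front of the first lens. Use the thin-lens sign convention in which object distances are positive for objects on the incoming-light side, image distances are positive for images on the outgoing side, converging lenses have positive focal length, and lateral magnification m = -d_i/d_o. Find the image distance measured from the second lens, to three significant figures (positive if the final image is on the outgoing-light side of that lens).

First lens: d_i1 = 1/(1/(-7) - 1/14.5) = -4.721 cm.
The intermediate image is virtual, 4.721 cm to the left of lens 1, so d_o2 = L - d_i1 = 49 - (-4.721) = 53.721 cm.
Second lens: d_i2 = 1/(1/15.5 - 1/(53.721)) = 21.786 cm.

21.8 cm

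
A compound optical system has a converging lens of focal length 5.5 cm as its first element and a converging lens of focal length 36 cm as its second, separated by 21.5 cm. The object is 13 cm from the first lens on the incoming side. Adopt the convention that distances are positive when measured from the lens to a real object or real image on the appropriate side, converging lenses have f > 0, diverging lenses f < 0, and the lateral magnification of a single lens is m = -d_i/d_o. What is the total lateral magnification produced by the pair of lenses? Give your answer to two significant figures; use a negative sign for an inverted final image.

-1.1

Lens 1: 1/d_i1 = 1/f_1 - 1/d_o1 = 1/5.5 - 1/13 = 0.10490 cm^-1, so d_i1 = 9.533 cm.
m_1 = -(9.533)/13 = -0.7333.
That image sits 11.967 cm in front of the second lens, so d_o2 = 11.967 cm.
Lens 2: 1/d_i2 = 1/f_2 - 1/d_o2 = 1/36 - 1/(11.967) = -0.05579 cm^-1, so d_i2 = -17.925 cm.
m_2 = -(-17.925)/(11.967) = 1.4979.
The system's lateral magnification is m_1 m_2 = (-0.7333)(1.4979) = -1.0985.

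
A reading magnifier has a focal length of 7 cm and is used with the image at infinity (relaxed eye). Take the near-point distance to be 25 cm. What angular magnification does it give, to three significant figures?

M = D/f = 25/7 = 3.571.

3.57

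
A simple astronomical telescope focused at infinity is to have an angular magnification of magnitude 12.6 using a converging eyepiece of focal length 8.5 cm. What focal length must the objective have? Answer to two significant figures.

|M| = f_obj/|f_eye|, so f_obj = |M| x |f_eye| = 12.6 x 8.5 = 107.100 cm.

110 cm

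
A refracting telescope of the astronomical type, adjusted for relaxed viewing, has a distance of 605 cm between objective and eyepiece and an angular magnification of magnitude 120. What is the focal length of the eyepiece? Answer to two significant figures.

In normal adjustment the tube length equals f_obj + f_eye and |M| = f_obj/f_eye.
So f_obj = 120 f_eye and 120 f_eye + f_eye = 605 cm, giving f_eye = 605/121 = 5.000 cm and f_obj = 600.000 cm.

5.0 cm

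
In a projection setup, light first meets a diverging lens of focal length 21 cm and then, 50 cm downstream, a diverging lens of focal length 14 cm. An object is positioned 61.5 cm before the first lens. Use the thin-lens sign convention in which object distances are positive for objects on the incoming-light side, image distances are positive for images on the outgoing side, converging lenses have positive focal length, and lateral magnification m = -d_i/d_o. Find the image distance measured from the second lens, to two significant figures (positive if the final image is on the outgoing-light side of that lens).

Lens 1: 1/d_i1 = 1/f_1 - 1/d_o1 = 1/(-21) - 1/61.5 = -0.06388 cm^-1, so d_i1 = -15.655 cm.
The intermediate image is virtual, 15.655 cm to the left of lens 1, so d_o2 = L - d_i1 = 50 - (-15.655) = 65.655 cm.
Lens 2: 1/d_i2 = 1/f_2 - 1/d_o2 = 1/(-14) - 1/(65.655) = -0.08666 cm^-1, so d_i2 = -11.539 cm.

-12 cm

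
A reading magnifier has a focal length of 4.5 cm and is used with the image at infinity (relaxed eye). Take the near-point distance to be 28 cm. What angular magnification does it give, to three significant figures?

6.22

M = D/f = 28/4.5 = 6.222.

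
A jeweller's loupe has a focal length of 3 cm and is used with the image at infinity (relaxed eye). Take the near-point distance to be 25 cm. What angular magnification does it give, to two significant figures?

8.3

M = D/f = 25/3 = 8.333.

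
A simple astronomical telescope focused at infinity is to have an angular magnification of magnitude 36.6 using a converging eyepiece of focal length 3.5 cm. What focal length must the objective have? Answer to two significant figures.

130 cm

|M| = f_obj/|f_eye|, so f_obj = |M| x |f_eye| = 36.6 x 3.5 = 128.100 cm.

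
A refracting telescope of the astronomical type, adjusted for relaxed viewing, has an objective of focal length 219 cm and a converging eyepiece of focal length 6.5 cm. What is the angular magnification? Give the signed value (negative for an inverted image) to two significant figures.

M = -f_obj/f_eye = -219/(6.5) = -33.692.

-34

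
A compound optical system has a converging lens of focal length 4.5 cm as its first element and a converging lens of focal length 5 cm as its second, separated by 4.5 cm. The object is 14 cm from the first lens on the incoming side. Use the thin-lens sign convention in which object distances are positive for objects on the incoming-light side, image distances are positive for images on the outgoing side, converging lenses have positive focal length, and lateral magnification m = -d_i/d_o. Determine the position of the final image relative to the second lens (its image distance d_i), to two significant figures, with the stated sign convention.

Lens 1: 1/d_i1 = 1/f_1 - 1/d_o1 = 1/4.5 - 1/14 = 0.15079 cm^-1, so d_i1 = 6.632 cm.
Since 6.632 cm > 4.5 cm, the first image lies past the second lens and serves as a virtual object: d_o2 = L - d_i1 = -2.132 cm.
Lens 2: 1/d_i2 = 1/f_2 - 1/d_o2 = 1/5 - 1/(-2.132) = 0.66914 cm^-1, so d_i2 = 1.494 cm.

1.5 cm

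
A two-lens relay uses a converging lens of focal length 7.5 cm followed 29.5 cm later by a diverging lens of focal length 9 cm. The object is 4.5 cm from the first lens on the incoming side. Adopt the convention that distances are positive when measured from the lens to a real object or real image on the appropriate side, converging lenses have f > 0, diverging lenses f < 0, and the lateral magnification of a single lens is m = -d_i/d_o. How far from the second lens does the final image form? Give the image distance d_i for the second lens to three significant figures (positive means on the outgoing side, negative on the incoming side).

First lens: d_i1 = 1/(1/7.5 - 1/4.5) = -11.250 cm.
With d_i1 < 0 the first image is virtual and lies on the object side; the object distance for lens 2 is d_o2 = 29.5 - (-11.250) = 40.750 cm.
Second lens: d_i2 = 1/(1/(-9) - 1/(40.750)) = -7.372 cm.

-7.37 cm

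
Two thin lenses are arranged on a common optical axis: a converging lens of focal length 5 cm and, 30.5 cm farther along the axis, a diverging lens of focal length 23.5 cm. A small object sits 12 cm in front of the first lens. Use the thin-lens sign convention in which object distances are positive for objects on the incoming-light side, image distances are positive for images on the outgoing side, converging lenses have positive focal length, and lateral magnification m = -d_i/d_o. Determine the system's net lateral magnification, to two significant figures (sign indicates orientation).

-0.37

Applying the thin-lens equation to the first lens, 1/5 = 1/12 + 1/d_i1, which gives d_i1 = 8.571 cm.
Its lateral magnification is m_1 = -d_i1/d_o1 = -(8.571)/12 = -0.7143.
That image sits 21.929 cm in front of the second lens, so d_o2 = 21.929 cm.
Applying the thin-lens equation again with f_2 = -23.5 cm and d_o2 = 21.929 cm gives d_i2 = -11.344 cm.
m_2 = -(-11.344)/(21.929) = 0.5173.
The system's lateral magnification is m_1 m_2 = (-0.7143)(0.5173) = -0.3695.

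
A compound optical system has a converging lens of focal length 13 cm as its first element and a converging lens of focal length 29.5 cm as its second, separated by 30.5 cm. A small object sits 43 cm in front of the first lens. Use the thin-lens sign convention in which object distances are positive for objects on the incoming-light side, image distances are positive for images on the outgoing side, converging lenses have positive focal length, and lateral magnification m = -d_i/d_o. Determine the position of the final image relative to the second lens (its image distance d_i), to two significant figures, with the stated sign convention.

Lens 1: 1/d_i1 = 1/f_1 - 1/d_o1 = 1/13 - 1/43 = 0.05367 cm^-1, so d_i1 = 18.633 cm.
The intermediate image is 18.633 cm to the right of lens 1, so d_o2 = L - d_i1 = 30.5 - 18.633 = 11.867 cm.
Lens 2: 1/d_i2 = 1/f_2 - 1/d_o2 = 1/29.5 - 1/(11.867) = -0.05037 cm^-1, so d_i2 = -19.853 cm.

-20 cm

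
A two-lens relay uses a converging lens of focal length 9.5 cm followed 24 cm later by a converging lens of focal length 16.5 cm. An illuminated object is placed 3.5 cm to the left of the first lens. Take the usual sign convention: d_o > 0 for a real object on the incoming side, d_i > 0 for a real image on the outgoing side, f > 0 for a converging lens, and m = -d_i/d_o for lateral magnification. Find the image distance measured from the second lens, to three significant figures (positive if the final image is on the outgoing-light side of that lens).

37.4 cm

Applying the thin-lens equation to the first lens, 1/9.5 = 1/3.5 + 1/d_i1, which gives d_i1 = -5.542 cm.
The intermediate image is virtual, 5.542 cm to the left of lens 1, so d_o2 = L - d_i1 = 24 - (-5.542) = 29.542 cm.
Applying the thin-lens equation again with f_2 = 16.5 cm and d_o2 = 29.542 cm gives d_i2 = 37.375 cm.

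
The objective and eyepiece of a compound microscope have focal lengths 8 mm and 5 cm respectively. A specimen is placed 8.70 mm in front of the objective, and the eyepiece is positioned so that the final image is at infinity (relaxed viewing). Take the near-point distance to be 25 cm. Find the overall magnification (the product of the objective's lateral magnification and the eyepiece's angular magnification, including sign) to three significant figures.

Convert to cm: f_obj = 8 mm = 0.8 cm; d_o = 8.70 mm = 0.87 cm.
Objective: 1/d_i = 1/f_obj - 1/d_o = 1/0.8 - 1/0.87 = 0.10057 cm^-1, so d_i = 9.943 cm.
m_obj = -d_i/d_o = -9.943/0.87 = -11.429.
Eyepiece angular magnification (image at infinity): M_eye = D/f_e = 25/5 = 5.000.
Overall M = m_obj x M_eye = (-11.429)(5.000) = -57.14.

-57.1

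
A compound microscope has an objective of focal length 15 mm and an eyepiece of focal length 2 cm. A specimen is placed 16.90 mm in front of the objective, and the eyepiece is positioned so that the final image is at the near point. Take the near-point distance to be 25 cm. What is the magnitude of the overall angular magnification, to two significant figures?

110

Convert to cm: f_obj = 15 mm = 1.5 cm; d_o = 16.90 mm = 1.69 cm.
Objective: 1/d_i = 1/f_obj - 1/d_o = 1/1.5 - 1/1.69 = 0.07495 cm^-1, so d_i = 13.342 cm.
m_obj = -d_i/d_o = -13.342/1.69 = -7.895.
Eyepiece angular magnification (image at near point): M_eye = 1 + D/f_e = 1 + 25/2 = 13.500.
Overall M = m_obj x M_eye = (-7.895)(13.500) = -106.58.
|M| = 106.58.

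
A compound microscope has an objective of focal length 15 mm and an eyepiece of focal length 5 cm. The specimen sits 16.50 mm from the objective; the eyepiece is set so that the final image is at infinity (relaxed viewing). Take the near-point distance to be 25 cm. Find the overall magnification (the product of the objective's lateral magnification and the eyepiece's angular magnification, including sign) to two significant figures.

Convert to cm: f_obj = 15 mm = 1.5 cm; d_o = 16.50 mm = 1.65 cm.
Objective: 1/d_i = 1/f_obj - 1/d_o = 1/1.5 - 1/1.65 = 0.06061 cm^-1, so d_i = 16.500 cm.
m_obj = -d_i/d_o = -16.500/1.65 = -10.000.
Eyepiece angular magnification (image at infinity): M_eye = D/f_e = 25/5 = 5.000.
Overall M = m_obj x M_eye = (-10.000)(5.000) = -50.00.

-50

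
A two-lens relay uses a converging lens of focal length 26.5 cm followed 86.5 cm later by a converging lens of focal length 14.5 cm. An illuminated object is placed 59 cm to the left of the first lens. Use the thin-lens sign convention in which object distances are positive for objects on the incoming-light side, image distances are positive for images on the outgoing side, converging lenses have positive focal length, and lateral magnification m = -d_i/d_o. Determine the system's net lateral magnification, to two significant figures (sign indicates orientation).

0.49

First lens: d_i1 = 1/(1/26.5 - 1/59) = 48.108 cm.
m_1 = -(48.108)/59 = -0.8154.
The intermediate image is 48.108 cm to the right of lens 1, so d_o2 = L - d_i1 = 86.5 - 48.108 = 38.392 cm.
Second lens: d_i2 = 1/(1/14.5 - 1/(38.392)) = 23.300 cm.
m_2 = -(23.300)/(38.392) = -0.6069.
Overall magnification: m = m_1 m_2 = 0.4948.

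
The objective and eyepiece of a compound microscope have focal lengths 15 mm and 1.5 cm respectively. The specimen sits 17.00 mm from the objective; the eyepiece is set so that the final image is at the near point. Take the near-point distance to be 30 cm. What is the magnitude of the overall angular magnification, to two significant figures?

Convert to cm: f_obj = 15 mm = 1.5 cm; d_o = 17.00 mm = 1.70 cm.
Objective: 1/d_i = 1/f_obj - 1/d_o = 1/1.5 - 1/1.70 = 0.07843 cm^-1, so d_i = 12.750 cm.
m_obj = -d_i/d_o = -12.750/1.70 = -7.500.
Eyepiece angular magnification (image at near point): M_eye = 1 + D/f_e = 1 + 30/1.5 = 21.000.
Overall M = m_obj x M_eye = (-7.500)(21.000) = -157.50.
|M| = 157.50.

160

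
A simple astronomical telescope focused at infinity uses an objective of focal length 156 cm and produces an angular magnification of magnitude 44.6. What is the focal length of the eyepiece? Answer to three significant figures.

3.50 cm

|M| = f_obj/f_eye, so f_eye = f_obj/|M| = 156/44.6 = 3.498 cm.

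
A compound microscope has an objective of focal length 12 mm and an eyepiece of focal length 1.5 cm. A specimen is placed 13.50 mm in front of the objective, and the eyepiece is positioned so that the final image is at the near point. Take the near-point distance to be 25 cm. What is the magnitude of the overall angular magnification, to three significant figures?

141

Convert to cm: f_obj = 12 mm = 1.2 cm; d_o = 13.50 mm = 1.35 cm.
Objective: 1/d_i = 1/f_obj - 1/d_o = 1/1.2 - 1/1.35 = 0.09259 cm^-1, so d_i = 10.800 cm.
m_obj = -d_i/d_o = -10.800/1.35 = -8.000.
Eyepiece angular magnification (image at near point): M_eye = 1 + D/f_e = 1 + 25/1.5 = 17.667.
Overall M = m_obj x M_eye = (-8.000)(17.667) = -141.33.
|M| = 141.33.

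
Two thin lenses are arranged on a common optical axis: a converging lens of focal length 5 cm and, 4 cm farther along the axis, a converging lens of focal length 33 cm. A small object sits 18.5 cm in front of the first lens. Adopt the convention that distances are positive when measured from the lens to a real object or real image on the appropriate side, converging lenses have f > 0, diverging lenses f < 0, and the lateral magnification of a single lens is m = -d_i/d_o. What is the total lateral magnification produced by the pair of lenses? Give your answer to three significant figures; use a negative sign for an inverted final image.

Lens 1: 1/d_i1 = 1/f_1 - 1/d_o1 = 1/5 - 1/18.5 = 0.14595 cm^-1, so d_i1 = 6.852 cm.
m_1 = -(6.852)/18.5 = -0.3704.
Since 6.852 cm > 4 cm, the first image lies past the second lens and serves as a virtual object: d_o2 = L - d_i1 = -2.852 cm.
Lens 2: 1/d_i2 = 1/f_2 - 1/d_o2 = 1/33 - 1/(-2.852) = 0.38095 cm^-1, so d_i2 = 2.625 cm.
m_2 = -(2.625)/(-2.852) = 0.9205.
Overall magnification: m = m_1 m_2 = -0.3409.

-0.341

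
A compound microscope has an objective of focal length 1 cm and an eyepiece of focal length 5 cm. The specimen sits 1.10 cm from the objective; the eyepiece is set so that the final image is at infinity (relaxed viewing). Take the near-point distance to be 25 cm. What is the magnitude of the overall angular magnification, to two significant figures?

50

Objective: 1/d_i = 1/f_obj - 1/d_o = 1/1 - 1/1.10 = 0.09091 cm^-1, so d_i = 11.000 cm.
m_obj = -d_i/d_o = -11.000/1.10 = -10.000.
Eyepiece angular magnification (image at infinity): M_eye = D/f_e = 25/5 = 5.000.
Overall M = m_obj x M_eye = (-10.000)(5.000) = -50.00.
|M| = 50.00.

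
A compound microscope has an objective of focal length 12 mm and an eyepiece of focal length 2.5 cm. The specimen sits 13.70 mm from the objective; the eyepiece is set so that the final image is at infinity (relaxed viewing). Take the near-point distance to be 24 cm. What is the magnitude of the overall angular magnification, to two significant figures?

Convert to cm: f_obj = 12 mm = 1.2 cm; d_o = 13.70 mm = 1.37 cm.
Objective: 1/d_i = 1/f_obj - 1/d_o = 1/1.2 - 1/1.37 = 0.10341 cm^-1, so d_i = 9.671 cm.
m_obj = -d_i/d_o = -9.671/1.37 = -7.059.
Eyepiece angular magnification (image at infinity): M_eye = D/f_e = 24/2.5 = 9.600.
Overall M = m_obj x M_eye = (-7.059)(9.600) = -67.76.
|M| = 67.76.

68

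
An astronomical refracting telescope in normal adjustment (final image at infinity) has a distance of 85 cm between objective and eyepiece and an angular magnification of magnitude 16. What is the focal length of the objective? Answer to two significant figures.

80 cm

In normal adjustment the tube length equals f_obj + f_eye and |M| = f_obj/f_eye.
So f_obj = 16 f_eye and 16 f_eye + f_eye = 85 cm, giving f_eye = 85/17 = 5.000 cm and f_obj = 80.000 cm.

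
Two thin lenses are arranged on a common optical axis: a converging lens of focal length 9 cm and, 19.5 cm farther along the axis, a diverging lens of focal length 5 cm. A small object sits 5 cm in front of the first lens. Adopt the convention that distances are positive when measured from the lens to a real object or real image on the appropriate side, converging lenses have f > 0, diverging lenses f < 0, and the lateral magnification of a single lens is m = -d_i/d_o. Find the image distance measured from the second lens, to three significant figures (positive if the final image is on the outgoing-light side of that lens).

-4.30 cm

Applying the thin-lens equation to the first lens, 1/9 = 1/5 + 1/d_i1, which gives d_i1 = -11.250 cm.
With d_i1 < 0 the first image is virtual and lies on the object side; the object distance for lens 2 is d_o2 = 19.5 - (-11.250) = 30.750 cm.
Applying the thin-lens equation again with f_2 = -5 cm and d_o2 = 30.750 cm gives d_i2 = -4.301 cm.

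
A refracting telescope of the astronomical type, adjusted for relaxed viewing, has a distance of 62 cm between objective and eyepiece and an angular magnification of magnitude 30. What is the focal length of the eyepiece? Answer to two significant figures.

2.0 cm

In normal adjustment the tube length equals f_obj + f_eye and |M| = f_obj/f_eye.
So f_obj = 30 f_eye and 30 f_eye + f_eye = 62 cm, giving f_eye = 62/31 = 2.000 cm and f_obj = 60.000 cm.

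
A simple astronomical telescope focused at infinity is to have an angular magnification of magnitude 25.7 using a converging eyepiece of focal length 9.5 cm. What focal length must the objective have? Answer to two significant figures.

|M| = f_obj/|f_eye|, so f_obj = |M| x |f_eye| = 25.7 x 9.5 = 244.150 cm.

240 cm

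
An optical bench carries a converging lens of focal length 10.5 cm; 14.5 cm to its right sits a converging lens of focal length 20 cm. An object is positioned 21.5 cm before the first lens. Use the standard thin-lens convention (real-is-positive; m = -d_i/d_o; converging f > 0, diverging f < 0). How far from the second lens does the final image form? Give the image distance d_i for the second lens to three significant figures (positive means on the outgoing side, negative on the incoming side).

Applying the thin-lens equation to the first lens, 1/10.5 = 1/21.5 + 1/d_i1, which gives d_i1 = 20.523 cm.
This image would form 20.523 cm past lens 1, i.e. 6.023 cm beyond lens 2, so it is a virtual object for lens 2: d_o2 = 14.5 - 20.523 = -6.023 cm.
Applying the thin-lens equation again with f_2 = 20 cm and d_o2 = -6.023 cm gives d_i2 = 4.629 cm.

4.63 cm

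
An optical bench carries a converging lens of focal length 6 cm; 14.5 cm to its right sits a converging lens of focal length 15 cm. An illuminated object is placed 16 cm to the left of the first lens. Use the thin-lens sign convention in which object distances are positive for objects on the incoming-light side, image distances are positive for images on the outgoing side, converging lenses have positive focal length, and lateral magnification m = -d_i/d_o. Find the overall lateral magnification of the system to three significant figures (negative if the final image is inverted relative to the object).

-0.891

First lens: d_i1 = 1/(1/6 - 1/16) = 9.600 cm.
m_1 = -(9.600)/16 = -0.6000.
Object distance for lens 2: d_o2 = 14.5 - 9.600 = 4.900 cm.
Second lens: d_i2 = 1/(1/15 - 1/(4.900)) = -7.277 cm.
m_2 = -(-7.277)/(4.900) = 1.4851.
Total m = m_1 x m_2 = (-0.6000)(1.4851) = -0.8911.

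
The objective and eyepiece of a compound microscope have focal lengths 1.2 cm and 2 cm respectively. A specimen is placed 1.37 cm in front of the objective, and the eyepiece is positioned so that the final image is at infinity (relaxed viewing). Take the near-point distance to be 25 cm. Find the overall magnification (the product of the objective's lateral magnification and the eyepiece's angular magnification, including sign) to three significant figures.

-88.2

Objective: 1/d_i = 1/f_obj - 1/d_o = 1/1.2 - 1/1.37 = 0.10341 cm^-1, so d_i = 9.671 cm.
m_obj = -d_i/d_o = -9.671/1.37 = -7.059.
Eyepiece angular magnification (image at infinity): M_eye = D/f_e = 25/2 = 12.500.
Overall M = m_obj x M_eye = (-7.059)(12.500) = -88.24.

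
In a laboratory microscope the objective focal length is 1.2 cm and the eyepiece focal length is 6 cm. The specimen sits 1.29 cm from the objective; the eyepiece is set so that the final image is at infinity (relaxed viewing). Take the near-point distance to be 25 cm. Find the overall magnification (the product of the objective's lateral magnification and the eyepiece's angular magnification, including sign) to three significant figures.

-55.6

Objective: 1/d_i = 1/f_obj - 1/d_o = 1/1.2 - 1/1.29 = 0.05814 cm^-1, so d_i = 17.200 cm.
m_obj = -d_i/d_o = -17.200/1.29 = -13.333.
Eyepiece angular magnification (image at infinity): M_eye = D/f_e = 25/6 = 4.167.
Overall M = m_obj x M_eye = (-13.333)(4.167) = -55.56.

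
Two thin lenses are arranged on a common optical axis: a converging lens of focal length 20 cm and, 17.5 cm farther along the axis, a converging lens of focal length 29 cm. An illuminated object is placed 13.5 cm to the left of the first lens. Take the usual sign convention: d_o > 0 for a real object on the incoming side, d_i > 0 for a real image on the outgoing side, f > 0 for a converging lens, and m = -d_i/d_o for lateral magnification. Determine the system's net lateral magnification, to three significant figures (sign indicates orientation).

-2.97

Applying the thin-lens equation to the first lens, 1/20 = 1/13.5 + 1/d_i1, which gives d_i1 = -41.538 cm.
Its lateral magnification is m_1 = -d_i1/d_o1 = -(-41.538)/13.5 = 3.0769.
With d_i1 < 0 the first image is virtual and lies on the object side; the object distance for lens 2 is d_o2 = 17.5 - (-41.538) = 59.038 cm.
Applying the thin-lens equation again with f_2 = 29 cm and d_o2 = 59.038 cm gives d_i2 = 56.997 cm.
m_2 = -(56.997)/(59.038) = -0.9654.
Overall magnification: m = m_1 m_2 = -2.9706.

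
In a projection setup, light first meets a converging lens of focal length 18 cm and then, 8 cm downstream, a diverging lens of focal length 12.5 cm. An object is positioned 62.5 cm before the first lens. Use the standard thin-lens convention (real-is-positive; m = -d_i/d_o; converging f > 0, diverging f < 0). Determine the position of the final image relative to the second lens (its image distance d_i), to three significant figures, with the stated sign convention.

Lens 1: 1/d_i1 = 1/f_1 - 1/d_o1 = 1/18 - 1/62.5 = 0.03956 cm^-1, so d_i1 = 25.281 cm.
Since 25.281 cm > 8 cm, the first image lies past the second lens and serves as a virtual object: d_o2 = L - d_i1 = -17.281 cm.
Lens 2: 1/d_i2 = 1/f_2 - 1/d_o2 = 1/(-12.5) - 1/(-17.281) = -0.02213 cm^-1, so d_i2 = -45.182 cm.

-45.2 cm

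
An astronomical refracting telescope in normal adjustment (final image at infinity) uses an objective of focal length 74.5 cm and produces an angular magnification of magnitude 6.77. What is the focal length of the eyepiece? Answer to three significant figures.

|M| = f_obj/f_eye, so f_eye = f_obj/|M| = 74.5/6.77 = 11.004 cm.

11.0 cm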